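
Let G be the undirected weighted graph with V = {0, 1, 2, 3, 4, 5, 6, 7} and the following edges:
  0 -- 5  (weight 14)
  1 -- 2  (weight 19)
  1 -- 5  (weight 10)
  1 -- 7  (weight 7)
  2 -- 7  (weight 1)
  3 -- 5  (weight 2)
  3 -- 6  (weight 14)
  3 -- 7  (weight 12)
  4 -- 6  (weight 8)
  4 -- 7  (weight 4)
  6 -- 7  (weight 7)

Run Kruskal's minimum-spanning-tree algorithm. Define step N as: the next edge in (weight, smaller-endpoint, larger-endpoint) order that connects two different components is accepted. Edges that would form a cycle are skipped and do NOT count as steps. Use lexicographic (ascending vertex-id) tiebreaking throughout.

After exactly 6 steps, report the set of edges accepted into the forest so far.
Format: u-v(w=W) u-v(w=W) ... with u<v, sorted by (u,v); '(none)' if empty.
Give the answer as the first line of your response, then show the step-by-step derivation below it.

1-5(w=10) 1-7(w=7) 2-7(w=1) 3-5(w=2) 4-7(w=4) 6-7(w=7)

step 1: add edge 2-7 (w=1); MST = {2-7(w=1)}
step 2: add edge 3-5 (w=2); MST = {2-7(w=1) 3-5(w=2)}
step 3: add edge 4-7 (w=4); MST = {2-7(w=1) 3-5(w=2) 4-7(w=4)}
step 4: add edge 1-7 (w=7); MST = {1-7(w=7) 2-7(w=1) 3-5(w=2) 4-7(w=4)}
step 5: add edge 6-7 (w=7); MST = {1-7(w=7) 2-7(w=1) 3-5(w=2) 4-7(w=4) 6-7(w=7)}
step 6: add edge 1-5 (w=10); MST = {1-5(w=10) 1-7(w=7) 2-7(w=1) 3-5(w=2) 4-7(w=4) 6-7(w=7)}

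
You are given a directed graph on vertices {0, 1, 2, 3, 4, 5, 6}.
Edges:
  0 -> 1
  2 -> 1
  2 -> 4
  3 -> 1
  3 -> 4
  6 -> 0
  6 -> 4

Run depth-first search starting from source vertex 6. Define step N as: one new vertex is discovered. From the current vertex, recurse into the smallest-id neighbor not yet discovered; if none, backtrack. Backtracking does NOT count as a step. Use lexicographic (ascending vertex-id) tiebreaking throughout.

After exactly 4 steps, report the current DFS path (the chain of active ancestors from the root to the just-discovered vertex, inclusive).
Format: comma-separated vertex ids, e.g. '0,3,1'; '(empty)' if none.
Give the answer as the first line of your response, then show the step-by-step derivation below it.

6,4

step 1: discover 6; path=6; order=6
step 2: discover 0; path=6>0; order=6,0
step 3: discover 1; path=6>0>1; order=6,0,1
step 4: discover 4; path=6>4; order=6,0,1,4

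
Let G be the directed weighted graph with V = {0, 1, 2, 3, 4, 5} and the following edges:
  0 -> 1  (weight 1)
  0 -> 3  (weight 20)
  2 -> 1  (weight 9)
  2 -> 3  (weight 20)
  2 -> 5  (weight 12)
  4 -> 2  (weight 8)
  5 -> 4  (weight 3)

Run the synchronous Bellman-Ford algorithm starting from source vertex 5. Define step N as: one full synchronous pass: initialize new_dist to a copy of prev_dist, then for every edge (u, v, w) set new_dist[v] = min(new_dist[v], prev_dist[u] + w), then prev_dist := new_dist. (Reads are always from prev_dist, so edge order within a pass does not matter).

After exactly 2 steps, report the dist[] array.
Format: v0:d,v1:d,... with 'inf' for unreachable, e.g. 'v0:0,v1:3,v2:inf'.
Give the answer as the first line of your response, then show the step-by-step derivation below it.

v0:inf,v1:inf,v2:11,v3:inf,v4:3,v5:0

step 1: dist = v0:inf,v1:inf,v2:inf,v3:inf,v4:3,v5:0
step 2: dist = v0:inf,v1:inf,v2:11,v3:inf,v4:3,v5:0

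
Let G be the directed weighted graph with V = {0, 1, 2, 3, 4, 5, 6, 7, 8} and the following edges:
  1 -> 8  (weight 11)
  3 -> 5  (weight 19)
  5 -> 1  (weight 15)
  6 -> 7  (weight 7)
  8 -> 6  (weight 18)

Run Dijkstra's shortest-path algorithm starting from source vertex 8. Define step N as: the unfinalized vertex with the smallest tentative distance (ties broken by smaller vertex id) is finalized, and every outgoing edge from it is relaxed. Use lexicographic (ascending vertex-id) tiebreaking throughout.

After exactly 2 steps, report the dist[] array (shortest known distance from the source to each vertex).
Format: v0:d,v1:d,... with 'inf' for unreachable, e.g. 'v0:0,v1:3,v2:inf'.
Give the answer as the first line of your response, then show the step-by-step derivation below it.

v0:inf,v1:inf,v2:inf,v3:inf,v4:inf,v5:inf,v6:18,v7:25,v8:0

step 1: dist = v0:inf,v1:inf,v2:inf,v3:inf,v4:inf,v5:inf,v6:18,v7:inf,v8:0
step 2: dist = v0:inf,v1:inf,v2:inf,v3:inf,v4:inf,v5:inf,v6:18,v7:25,v8:0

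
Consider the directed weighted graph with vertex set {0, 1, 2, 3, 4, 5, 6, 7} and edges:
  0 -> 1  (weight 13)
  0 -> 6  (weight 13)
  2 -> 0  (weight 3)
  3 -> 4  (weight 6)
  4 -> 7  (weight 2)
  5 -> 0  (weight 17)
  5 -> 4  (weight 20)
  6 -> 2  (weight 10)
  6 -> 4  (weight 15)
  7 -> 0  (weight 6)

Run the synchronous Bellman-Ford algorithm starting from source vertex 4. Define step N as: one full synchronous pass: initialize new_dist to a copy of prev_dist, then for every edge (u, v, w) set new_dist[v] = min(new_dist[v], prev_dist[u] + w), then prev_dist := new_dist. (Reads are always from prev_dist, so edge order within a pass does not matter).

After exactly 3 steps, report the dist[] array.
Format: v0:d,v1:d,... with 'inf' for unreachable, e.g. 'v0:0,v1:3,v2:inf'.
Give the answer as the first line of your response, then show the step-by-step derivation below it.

v0:8,v1:21,v2:inf,v3:inf,v4:0,v5:inf,v6:21,v7:2

step 1: dist = v0:inf,v1:inf,v2:inf,v3:inf,v4:0,v5:inf,v6:inf,v7:2
step 2: dist = v0:8,v1:inf,v2:inf,v3:inf,v4:0,v5:inf,v6:inf,v7:2
step 3: dist = v0:8,v1:21,v2:inf,v3:inf,v4:0,v5:inf,v6:21,v7:2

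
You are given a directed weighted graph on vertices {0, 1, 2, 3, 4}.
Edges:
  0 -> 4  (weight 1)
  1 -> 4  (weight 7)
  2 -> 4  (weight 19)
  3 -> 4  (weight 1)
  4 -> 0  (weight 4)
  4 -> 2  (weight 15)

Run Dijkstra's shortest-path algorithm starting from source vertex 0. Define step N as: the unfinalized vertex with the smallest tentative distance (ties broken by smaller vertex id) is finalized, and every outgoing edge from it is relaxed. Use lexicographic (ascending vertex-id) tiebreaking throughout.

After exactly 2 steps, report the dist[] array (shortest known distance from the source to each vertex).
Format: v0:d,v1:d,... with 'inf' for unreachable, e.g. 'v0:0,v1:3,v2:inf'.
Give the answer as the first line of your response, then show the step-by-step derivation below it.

v0:0,v1:inf,v2:16,v3:inf,v4:1

step 1: dist = v0:0,v1:inf,v2:inf,v3:inf,v4:1
step 2: dist = v0:0,v1:inf,v2:16,v3:inf,v4:1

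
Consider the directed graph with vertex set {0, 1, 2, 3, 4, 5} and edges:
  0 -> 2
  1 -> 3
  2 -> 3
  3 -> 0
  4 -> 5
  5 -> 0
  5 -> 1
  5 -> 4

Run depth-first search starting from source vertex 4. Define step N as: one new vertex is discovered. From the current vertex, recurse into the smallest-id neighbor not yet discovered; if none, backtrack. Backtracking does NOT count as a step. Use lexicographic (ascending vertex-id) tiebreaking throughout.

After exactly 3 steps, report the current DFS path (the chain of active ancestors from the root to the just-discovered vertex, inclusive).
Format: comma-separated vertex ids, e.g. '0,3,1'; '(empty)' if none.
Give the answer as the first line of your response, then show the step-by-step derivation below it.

4,5,0

step 1: discover 4; path=4; order=4
step 2: discover 5; path=4>5; order=4,5
step 3: discover 0; path=4>5>0; order=4,5,0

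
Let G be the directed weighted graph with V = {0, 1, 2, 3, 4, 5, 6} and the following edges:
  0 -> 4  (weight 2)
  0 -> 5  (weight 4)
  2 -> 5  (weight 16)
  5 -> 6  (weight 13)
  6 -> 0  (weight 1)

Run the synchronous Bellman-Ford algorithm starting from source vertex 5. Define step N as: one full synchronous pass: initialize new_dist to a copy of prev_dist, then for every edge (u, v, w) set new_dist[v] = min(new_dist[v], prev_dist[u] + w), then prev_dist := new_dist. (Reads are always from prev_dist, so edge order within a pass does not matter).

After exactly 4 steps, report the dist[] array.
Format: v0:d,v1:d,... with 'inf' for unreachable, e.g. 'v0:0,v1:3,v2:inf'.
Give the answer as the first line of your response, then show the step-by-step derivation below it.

v0:14,v1:inf,v2:inf,v3:inf,v4:16,v5:0,v6:13

step 1: dist = v0:inf,v1:inf,v2:inf,v3:inf,v4:inf,v5:0,v6:13
step 2: dist = v0:14,v1:inf,v2:inf,v3:inf,v4:inf,v5:0,v6:13
step 3: dist = v0:14,v1:inf,v2:inf,v3:inf,v4:16,v5:0,v6:13
step 4: dist = v0:14,v1:inf,v2:inf,v3:inf,v4:16,v5:0,v6:13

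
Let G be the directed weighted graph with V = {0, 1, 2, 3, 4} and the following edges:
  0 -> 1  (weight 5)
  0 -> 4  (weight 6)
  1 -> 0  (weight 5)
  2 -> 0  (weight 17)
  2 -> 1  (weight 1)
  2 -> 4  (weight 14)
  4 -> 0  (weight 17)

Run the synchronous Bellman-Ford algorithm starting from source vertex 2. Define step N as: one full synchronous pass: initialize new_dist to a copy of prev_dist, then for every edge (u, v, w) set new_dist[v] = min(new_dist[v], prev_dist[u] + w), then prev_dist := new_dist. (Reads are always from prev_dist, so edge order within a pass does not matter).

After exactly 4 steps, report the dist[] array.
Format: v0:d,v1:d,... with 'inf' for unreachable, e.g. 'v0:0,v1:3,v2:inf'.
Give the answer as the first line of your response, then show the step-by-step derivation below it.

v0:6,v1:1,v2:0,v3:inf,v4:12

step 1: dist = v0:17,v1:1,v2:0,v3:inf,v4:14
step 2: dist = v0:6,v1:1,v2:0,v3:inf,v4:14
step 3: dist = v0:6,v1:1,v2:0,v3:inf,v4:12
step 4: dist = v0:6,v1:1,v2:0,v3:inf,v4:12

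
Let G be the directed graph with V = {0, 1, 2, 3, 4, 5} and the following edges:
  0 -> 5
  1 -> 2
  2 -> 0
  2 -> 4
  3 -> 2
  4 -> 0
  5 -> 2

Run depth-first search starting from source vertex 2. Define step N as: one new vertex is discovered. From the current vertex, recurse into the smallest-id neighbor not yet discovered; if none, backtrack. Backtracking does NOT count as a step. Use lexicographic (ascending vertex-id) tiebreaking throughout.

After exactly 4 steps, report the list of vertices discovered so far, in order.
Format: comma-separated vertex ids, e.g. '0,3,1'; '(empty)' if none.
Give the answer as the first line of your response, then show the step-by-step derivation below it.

2,0,5,4

step 1: discover 2; path=2; order=2
step 2: discover 0; path=2>0; order=2,0
step 3: discover 5; path=2>0>5; order=2,0,5
step 4: discover 4; path=2>4; order=2,0,5,4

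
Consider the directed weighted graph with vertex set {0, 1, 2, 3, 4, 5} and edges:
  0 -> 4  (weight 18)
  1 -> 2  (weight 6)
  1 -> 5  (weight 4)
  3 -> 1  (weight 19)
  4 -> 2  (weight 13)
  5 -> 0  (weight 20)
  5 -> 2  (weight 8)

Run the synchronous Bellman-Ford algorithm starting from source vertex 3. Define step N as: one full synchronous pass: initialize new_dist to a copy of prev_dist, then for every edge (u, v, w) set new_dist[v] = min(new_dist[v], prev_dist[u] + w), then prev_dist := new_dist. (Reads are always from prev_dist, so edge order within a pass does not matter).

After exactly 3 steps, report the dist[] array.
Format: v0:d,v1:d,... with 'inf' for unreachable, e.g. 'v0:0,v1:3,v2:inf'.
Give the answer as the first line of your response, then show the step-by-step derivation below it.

v0:43,v1:19,v2:25,v3:0,v4:inf,v5:23

step 1: dist = v0:inf,v1:19,v2:inf,v3:0,v4:inf,v5:inf
step 2: dist = v0:inf,v1:19,v2:25,v3:0,v4:inf,v5:23
step 3: dist = v0:43,v1:19,v2:25,v3:0,v4:inf,v5:23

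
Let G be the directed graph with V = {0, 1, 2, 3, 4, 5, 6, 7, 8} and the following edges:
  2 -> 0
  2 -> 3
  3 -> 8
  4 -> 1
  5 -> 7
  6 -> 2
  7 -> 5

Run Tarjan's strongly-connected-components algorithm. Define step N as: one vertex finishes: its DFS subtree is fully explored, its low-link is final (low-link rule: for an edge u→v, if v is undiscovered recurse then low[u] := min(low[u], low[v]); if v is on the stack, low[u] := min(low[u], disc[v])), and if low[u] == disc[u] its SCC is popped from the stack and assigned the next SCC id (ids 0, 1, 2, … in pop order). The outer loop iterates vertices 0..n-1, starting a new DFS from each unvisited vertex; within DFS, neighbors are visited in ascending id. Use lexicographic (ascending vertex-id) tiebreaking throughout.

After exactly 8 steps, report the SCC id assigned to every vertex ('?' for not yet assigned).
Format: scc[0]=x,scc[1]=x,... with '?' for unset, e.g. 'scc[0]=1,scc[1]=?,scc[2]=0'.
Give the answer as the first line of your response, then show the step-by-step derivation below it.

scc[0]=0,scc[1]=1,scc[2]=4,scc[3]=3,scc[4]=5,scc[5]=6,scc[6]=?,scc[7]=6,scc[8]=2

step 1: low=(low[0]=0,low[1]=?,low[2]=?,low[3]=?,low[4]=?,low[5]=?,low[6]=?,low[7]=?,low[8]=?); scc=(scc[0]=0,scc[1]=?,scc[2]=?,scc[3]=?,scc[4]=?,scc[5]=?,scc[6]=?,scc[7]=?,scc[8]=?)
step 2: low=(low[0]=0,low[1]=1,low[2]=?,low[3]=?,low[4]=?,low[5]=?,low[6]=?,low[7]=?,low[8]=?); scc=(scc[0]=0,scc[1]=1,scc[2]=?,scc[3]=?,scc[4]=?,scc[5]=?,scc[6]=?,scc[7]=?,scc[8]=?)
step 3: low=(low[0]=0,low[1]=1,low[2]=2,low[3]=3,low[4]=?,low[5]=?,low[6]=?,low[7]=?,low[8]=4); scc=(scc[0]=0,scc[1]=1,scc[2]=?,scc[3]=?,scc[4]=?,scc[5]=?,scc[6]=?,scc[7]=?,scc[8]=2)
step 4: low=(low[0]=0,low[1]=1,low[2]=2,low[3]=3,low[4]=?,low[5]=?,low[6]=?,low[7]=?,low[8]=4); scc=(scc[0]=0,scc[1]=1,scc[2]=?,scc[3]=3,scc[4]=?,scc[5]=?,scc[6]=?,scc[7]=?,scc[8]=2)
step 5: low=(low[0]=0,low[1]=1,low[2]=2,low[3]=3,low[4]=?,low[5]=?,low[6]=?,low[7]=?,low[8]=4); scc=(scc[0]=0,scc[1]=1,scc[2]=4,scc[3]=3,scc[4]=?,scc[5]=?,scc[6]=?,scc[7]=?,scc[8]=2)
step 6: low=(low[0]=0,low[1]=1,low[2]=2,low[3]=3,low[4]=5,low[5]=?,low[6]=?,low[7]=?,low[8]=4); scc=(scc[0]=0,scc[1]=1,scc[2]=4,scc[3]=3,scc[4]=5,scc[5]=?,scc[6]=?,scc[7]=?,scc[8]=2)
step 7: low=(low[0]=0,low[1]=1,low[2]=2,low[3]=3,low[4]=5,low[5]=6,low[6]=?,low[7]=6,low[8]=4); scc=(scc[0]=0,scc[1]=1,scc[2]=4,scc[3]=3,scc[4]=5,scc[5]=?,scc[6]=?,scc[7]=?,scc[8]=2)
step 8: low=(low[0]=0,low[1]=1,low[2]=2,low[3]=3,low[4]=5,low[5]=6,low[6]=?,low[7]=6,low[8]=4); scc=(scc[0]=0,scc[1]=1,scc[2]=4,scc[3]=3,scc[4]=5,scc[5]=6,scc[6]=?,scc[7]=6,scc[8]=2)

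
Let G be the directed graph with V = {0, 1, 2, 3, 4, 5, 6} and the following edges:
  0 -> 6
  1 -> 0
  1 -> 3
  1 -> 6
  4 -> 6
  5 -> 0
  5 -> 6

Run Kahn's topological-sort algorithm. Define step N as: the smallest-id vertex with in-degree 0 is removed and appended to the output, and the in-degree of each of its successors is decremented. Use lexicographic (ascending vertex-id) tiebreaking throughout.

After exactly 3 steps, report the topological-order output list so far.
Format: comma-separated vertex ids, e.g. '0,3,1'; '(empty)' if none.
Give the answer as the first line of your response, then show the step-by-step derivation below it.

1,2,3

step 1: output 1; order=[1]; indeg=(1,0,0,0,0,0,3)
step 2: output 2; order=[1,2]; indeg=(1,0,0,0,0,0,3)
step 3: output 3; order=[1,2,3]; indeg=(1,0,0,0,0,0,3)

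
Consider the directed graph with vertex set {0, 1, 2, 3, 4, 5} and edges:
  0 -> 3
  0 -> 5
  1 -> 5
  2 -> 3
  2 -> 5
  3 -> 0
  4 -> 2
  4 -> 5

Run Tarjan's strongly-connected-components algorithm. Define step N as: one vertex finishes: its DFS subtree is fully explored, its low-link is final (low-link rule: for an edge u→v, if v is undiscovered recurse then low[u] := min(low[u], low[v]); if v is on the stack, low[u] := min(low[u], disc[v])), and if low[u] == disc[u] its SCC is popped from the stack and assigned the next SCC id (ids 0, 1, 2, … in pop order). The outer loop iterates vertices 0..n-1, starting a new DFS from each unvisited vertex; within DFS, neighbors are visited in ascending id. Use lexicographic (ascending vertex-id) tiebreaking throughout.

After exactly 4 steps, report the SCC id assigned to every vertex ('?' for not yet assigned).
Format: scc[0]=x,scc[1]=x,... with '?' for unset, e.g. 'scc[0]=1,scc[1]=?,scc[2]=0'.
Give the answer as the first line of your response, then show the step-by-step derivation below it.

scc[0]=1,scc[1]=2,scc[2]=?,scc[3]=1,scc[4]=?,scc[5]=0

step 1: low=(low[0]=0,low[1]=?,low[2]=?,low[3]=0,low[4]=?,low[5]=?); scc=(scc[0]=?,scc[1]=?,scc[2]=?,scc[3]=?,scc[4]=?,scc[5]=?)
step 2: low=(low[0]=0,low[1]=?,low[2]=?,low[3]=0,low[4]=?,low[5]=2); scc=(scc[0]=?,scc[1]=?,scc[2]=?,scc[3]=?,scc[4]=?,scc[5]=0)
step 3: low=(low[0]=0,low[1]=?,low[2]=?,low[3]=0,low[4]=?,low[5]=2); scc=(scc[0]=1,scc[1]=?,scc[2]=?,scc[3]=1,scc[4]=?,scc[5]=0)
step 4: low=(low[0]=0,low[1]=3,low[2]=?,low[3]=0,low[4]=?,low[5]=2); scc=(scc[0]=1,scc[1]=2,scc[2]=?,scc[3]=1,scc[4]=?,scc[5]=0)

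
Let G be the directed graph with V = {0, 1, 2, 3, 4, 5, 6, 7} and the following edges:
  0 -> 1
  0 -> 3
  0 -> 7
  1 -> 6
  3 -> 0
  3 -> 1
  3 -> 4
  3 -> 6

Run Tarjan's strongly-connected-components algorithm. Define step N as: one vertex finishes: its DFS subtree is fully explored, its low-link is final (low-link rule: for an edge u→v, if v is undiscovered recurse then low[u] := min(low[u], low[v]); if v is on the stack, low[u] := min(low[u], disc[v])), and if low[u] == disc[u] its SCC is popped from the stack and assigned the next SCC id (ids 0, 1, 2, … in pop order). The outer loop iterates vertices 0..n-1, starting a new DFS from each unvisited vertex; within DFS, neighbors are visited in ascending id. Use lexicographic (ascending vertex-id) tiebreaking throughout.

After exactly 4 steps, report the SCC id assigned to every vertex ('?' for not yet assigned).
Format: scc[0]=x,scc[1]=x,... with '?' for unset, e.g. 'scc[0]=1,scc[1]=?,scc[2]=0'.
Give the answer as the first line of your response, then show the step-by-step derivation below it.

scc[0]=?,scc[1]=1,scc[2]=?,scc[3]=?,scc[4]=2,scc[5]=?,scc[6]=0,scc[7]=?

step 1: low=(low[0]=0,low[1]=1,low[2]=?,low[3]=?,low[4]=?,low[5]=?,low[6]=2,low[7]=?); scc=(scc[0]=?,scc[1]=?,scc[2]=?,scc[3]=?,scc[4]=?,scc[5]=?,scc[6]=0,scc[7]=?)
step 2: low=(low[0]=0,low[1]=1,low[2]=?,low[3]=?,low[4]=?,low[5]=?,low[6]=2,low[7]=?); scc=(scc[0]=?,scc[1]=1,scc[2]=?,scc[3]=?,scc[4]=?,scc[5]=?,scc[6]=0,scc[7]=?)
step 3: low=(low[0]=0,low[1]=1,low[2]=?,low[3]=0,low[4]=4,low[5]=?,low[6]=2,low[7]=?); scc=(scc[0]=?,scc[1]=1,scc[2]=?,scc[3]=?,scc[4]=2,scc[5]=?,scc[6]=0,scc[7]=?)
step 4: low=(low[0]=0,low[1]=1,low[2]=?,low[3]=0,low[4]=4,low[5]=?,low[6]=2,low[7]=?); scc=(scc[0]=?,scc[1]=1,scc[2]=?,scc[3]=?,scc[4]=2,scc[5]=?,scc[6]=0,scc[7]=?)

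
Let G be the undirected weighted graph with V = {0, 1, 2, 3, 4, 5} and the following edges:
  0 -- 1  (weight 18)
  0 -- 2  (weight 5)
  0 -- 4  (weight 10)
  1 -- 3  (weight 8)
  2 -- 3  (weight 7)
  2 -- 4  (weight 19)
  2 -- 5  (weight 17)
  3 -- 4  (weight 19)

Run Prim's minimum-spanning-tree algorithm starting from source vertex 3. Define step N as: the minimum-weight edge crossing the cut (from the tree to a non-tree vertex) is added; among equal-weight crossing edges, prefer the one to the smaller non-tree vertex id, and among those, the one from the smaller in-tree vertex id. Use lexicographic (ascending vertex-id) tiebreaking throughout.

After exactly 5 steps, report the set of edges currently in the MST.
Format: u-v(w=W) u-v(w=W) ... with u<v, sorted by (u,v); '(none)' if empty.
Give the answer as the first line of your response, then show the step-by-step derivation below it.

0-2(w=5) 0-4(w=10) 1-3(w=8) 2-3(w=7) 2-5(w=17)

step 1: add edge 2-3 (w=7); MST = {2-3(w=7)}
step 2: add edge 0-2 (w=5); MST = {0-2(w=5) 2-3(w=7)}
step 3: add edge 1-3 (w=8); MST = {0-2(w=5) 1-3(w=8) 2-3(w=7)}
step 4: add edge 0-4 (w=10); MST = {0-2(w=5) 0-4(w=10) 1-3(w=8) 2-3(w=7)}
step 5: add edge 2-5 (w=17); MST = {0-2(w=5) 0-4(w=10) 1-3(w=8) 2-3(w=7) 2-5(w=17)}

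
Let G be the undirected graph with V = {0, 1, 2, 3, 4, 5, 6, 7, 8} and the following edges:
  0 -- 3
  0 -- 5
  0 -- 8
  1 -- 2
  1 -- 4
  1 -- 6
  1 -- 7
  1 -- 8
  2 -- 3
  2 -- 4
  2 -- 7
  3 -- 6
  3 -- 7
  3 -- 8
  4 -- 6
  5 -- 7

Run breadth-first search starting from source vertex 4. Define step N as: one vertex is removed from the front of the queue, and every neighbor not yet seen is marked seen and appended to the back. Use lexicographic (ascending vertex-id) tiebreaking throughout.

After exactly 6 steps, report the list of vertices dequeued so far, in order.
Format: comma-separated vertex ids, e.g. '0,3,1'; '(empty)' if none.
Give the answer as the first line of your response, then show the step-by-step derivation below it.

4,1,2,6,7,8

step 1: dequeue 4; queue=[1,2,6]; order=4
step 2: dequeue 1; queue=[2,6,7,8]; order=4,1
step 3: dequeue 2; queue=[6,7,8,3]; order=4,1,2
step 4: dequeue 6; queue=[7,8,3]; order=4,1,2,6
step 5: dequeue 7; queue=[8,3,5]; order=4,1,2,6,7
step 6: dequeue 8; queue=[3,5,0]; order=4,1,2,6,7,8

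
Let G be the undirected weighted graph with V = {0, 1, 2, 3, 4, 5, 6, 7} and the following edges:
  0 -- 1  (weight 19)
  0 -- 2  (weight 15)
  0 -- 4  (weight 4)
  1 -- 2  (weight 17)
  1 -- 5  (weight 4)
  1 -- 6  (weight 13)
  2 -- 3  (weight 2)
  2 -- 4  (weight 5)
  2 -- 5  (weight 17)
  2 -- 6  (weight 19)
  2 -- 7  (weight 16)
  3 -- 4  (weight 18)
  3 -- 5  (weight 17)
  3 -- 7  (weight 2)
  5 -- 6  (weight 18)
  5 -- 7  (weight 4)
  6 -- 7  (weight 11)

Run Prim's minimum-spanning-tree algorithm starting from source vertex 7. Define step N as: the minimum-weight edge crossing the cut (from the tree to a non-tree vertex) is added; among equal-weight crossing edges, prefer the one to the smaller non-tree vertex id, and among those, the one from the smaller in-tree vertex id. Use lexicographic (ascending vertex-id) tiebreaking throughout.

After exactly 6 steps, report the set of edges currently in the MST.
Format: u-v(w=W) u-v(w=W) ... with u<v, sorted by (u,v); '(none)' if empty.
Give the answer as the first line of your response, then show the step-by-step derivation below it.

0-4(w=4) 1-5(w=4) 2-3(w=2) 2-4(w=5) 3-7(w=2) 5-7(w=4)

step 1: add edge 3-7 (w=2); MST = {3-7(w=2)}
step 2: add edge 2-3 (w=2); MST = {2-3(w=2) 3-7(w=2)}
step 3: add edge 5-7 (w=4); MST = {2-3(w=2) 3-7(w=2) 5-7(w=4)}
step 4: add edge 1-5 (w=4); MST = {1-5(w=4) 2-3(w=2) 3-7(w=2) 5-7(w=4)}
step 5: add edge 2-4 (w=5); MST = {1-5(w=4) 2-3(w=2) 2-4(w=5) 3-7(w=2) 5-7(w=4)}
step 6: add edge 0-4 (w=4); MST = {0-4(w=4) 1-5(w=4) 2-3(w=2) 2-4(w=5) 3-7(w=2) 5-7(w=4)}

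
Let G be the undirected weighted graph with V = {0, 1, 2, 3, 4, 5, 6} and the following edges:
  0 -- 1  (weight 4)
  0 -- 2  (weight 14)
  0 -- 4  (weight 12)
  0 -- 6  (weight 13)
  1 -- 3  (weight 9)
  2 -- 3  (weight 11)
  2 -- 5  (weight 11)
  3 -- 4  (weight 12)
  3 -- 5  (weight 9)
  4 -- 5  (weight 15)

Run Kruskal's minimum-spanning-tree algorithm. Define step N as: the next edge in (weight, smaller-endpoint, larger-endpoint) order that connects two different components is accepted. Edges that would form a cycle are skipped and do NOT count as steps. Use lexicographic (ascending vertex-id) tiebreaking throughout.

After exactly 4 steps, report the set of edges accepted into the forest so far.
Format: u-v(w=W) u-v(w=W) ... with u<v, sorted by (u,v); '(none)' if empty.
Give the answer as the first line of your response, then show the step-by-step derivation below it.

0-1(w=4) 1-3(w=9) 2-3(w=11) 3-5(w=9)

step 1: add edge 0-1 (w=4); MST = {0-1(w=4)}
step 2: add edge 1-3 (w=9); MST = {0-1(w=4) 1-3(w=9)}
step 3: add edge 3-5 (w=9); MST = {0-1(w=4) 1-3(w=9) 3-5(w=9)}
step 4: add edge 2-3 (w=11); MST = {0-1(w=4) 1-3(w=9) 2-3(w=11) 3-5(w=9)}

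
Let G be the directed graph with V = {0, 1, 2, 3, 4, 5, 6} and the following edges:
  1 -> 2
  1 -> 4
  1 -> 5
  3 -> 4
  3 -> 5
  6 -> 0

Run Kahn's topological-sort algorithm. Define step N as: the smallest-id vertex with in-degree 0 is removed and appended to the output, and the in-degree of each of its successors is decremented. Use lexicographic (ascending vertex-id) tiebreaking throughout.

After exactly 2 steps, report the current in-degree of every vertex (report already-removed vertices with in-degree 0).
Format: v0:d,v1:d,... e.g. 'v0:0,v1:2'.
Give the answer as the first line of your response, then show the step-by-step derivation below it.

v0:1,v1:0,v2:0,v3:0,v4:1,v5:1,v6:0

step 1: output 1; order=[1]; indeg=(1,0,0,0,1,1,0)
step 2: output 2; order=[1,2]; indeg=(1,0,0,0,1,1,0)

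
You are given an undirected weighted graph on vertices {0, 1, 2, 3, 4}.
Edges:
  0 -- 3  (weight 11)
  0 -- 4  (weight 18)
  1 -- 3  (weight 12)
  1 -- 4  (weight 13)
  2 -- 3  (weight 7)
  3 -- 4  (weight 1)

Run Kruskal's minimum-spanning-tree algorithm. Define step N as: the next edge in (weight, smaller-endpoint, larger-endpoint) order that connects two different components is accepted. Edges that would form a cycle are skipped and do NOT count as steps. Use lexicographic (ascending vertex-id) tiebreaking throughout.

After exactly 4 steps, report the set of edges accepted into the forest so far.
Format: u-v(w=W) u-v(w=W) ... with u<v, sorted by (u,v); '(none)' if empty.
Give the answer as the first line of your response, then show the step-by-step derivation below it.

0-3(w=11) 1-3(w=12) 2-3(w=7) 3-4(w=1)

step 1: add edge 3-4 (w=1); MST = {3-4(w=1)}
step 2: add edge 2-3 (w=7); MST = {2-3(w=7) 3-4(w=1)}
step 3: add edge 0-3 (w=11); MST = {0-3(w=11) 2-3(w=7) 3-4(w=1)}
step 4: add edge 1-3 (w=12); MST = {0-3(w=11) 1-3(w=12) 2-3(w=7) 3-4(w=1)}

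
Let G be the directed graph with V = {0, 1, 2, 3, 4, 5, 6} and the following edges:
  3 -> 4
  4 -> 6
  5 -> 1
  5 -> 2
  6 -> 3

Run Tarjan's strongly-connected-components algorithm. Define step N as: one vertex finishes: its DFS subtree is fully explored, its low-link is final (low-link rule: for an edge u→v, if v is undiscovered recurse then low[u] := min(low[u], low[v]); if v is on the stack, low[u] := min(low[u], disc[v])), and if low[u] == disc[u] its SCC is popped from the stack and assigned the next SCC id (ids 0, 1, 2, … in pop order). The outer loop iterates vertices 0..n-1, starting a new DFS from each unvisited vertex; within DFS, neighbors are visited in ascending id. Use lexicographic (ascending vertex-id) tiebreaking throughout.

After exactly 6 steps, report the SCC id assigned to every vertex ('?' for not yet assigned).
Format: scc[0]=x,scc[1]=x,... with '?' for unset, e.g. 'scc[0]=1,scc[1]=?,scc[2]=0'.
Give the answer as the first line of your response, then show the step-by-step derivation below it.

scc[0]=0,scc[1]=1,scc[2]=2,scc[3]=3,scc[4]=3,scc[5]=?,scc[6]=3

step 1: low=(low[0]=0,low[1]=?,low[2]=?,low[3]=?,low[4]=?,low[5]=?,low[6]=?); scc=(scc[0]=0,scc[1]=?,scc[2]=?,scc[3]=?,scc[4]=?,scc[5]=?,scc[6]=?)
step 2: low=(low[0]=0,low[1]=1,low[2]=?,low[3]=?,low[4]=?,low[5]=?,low[6]=?); scc=(scc[0]=0,scc[1]=1,scc[2]=?,scc[3]=?,scc[4]=?,scc[5]=?,scc[6]=?)
step 3: low=(low[0]=0,low[1]=1,low[2]=2,low[3]=?,low[4]=?,low[5]=?,low[6]=?); scc=(scc[0]=0,scc[1]=1,scc[2]=2,scc[3]=?,scc[4]=?,scc[5]=?,scc[6]=?)
step 4: low=(low[0]=0,low[1]=1,low[2]=2,low[3]=3,low[4]=4,low[5]=?,low[6]=3); scc=(scc[0]=0,scc[1]=1,scc[2]=2,scc[3]=?,scc[4]=?,scc[5]=?,scc[6]=?)
step 5: low=(low[0]=0,low[1]=1,low[2]=2,low[3]=3,low[4]=3,low[5]=?,low[6]=3); scc=(scc[0]=0,scc[1]=1,scc[2]=2,scc[3]=?,scc[4]=?,scc[5]=?,scc[6]=?)
step 6: low=(low[0]=0,low[1]=1,low[2]=2,low[3]=3,low[4]=3,low[5]=?,low[6]=3); scc=(scc[0]=0,scc[1]=1,scc[2]=2,scc[3]=3,scc[4]=3,scc[5]=?,scc[6]=3)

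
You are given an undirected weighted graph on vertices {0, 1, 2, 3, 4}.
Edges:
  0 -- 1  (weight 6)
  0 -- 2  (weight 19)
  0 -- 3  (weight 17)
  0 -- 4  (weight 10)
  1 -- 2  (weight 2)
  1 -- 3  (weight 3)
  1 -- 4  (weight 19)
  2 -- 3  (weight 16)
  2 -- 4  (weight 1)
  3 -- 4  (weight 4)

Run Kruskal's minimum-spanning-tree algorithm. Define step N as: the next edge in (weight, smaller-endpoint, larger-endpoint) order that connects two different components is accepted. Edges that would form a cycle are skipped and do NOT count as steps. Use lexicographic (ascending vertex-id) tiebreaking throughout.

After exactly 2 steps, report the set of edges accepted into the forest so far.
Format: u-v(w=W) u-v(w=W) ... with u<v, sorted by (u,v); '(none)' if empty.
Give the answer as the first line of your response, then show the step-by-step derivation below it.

1-2(w=2) 2-4(w=1)

step 1: add edge 2-4 (w=1); MST = {2-4(w=1)}
step 2: add edge 1-2 (w=2); MST = {1-2(w=2) 2-4(w=1)}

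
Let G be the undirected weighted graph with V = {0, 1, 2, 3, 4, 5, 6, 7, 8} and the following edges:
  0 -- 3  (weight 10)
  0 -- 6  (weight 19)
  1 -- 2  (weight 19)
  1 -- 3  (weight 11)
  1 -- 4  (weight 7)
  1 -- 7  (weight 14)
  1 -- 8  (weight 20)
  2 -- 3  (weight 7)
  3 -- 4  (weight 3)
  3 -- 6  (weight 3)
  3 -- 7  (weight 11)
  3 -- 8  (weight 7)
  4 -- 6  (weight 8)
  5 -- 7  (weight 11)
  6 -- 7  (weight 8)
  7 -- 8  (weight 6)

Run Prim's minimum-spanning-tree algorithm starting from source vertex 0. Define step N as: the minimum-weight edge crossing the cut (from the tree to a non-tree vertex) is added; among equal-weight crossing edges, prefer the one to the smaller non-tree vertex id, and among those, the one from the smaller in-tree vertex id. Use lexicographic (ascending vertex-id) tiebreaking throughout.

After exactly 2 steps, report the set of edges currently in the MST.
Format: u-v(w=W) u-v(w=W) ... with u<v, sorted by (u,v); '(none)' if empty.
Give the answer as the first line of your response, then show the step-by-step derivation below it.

0-3(w=10) 3-4(w=3)

step 1: add edge 0-3 (w=10); MST = {0-3(w=10)}
step 2: add edge 3-4 (w=3); MST = {0-3(w=10) 3-4(w=3)}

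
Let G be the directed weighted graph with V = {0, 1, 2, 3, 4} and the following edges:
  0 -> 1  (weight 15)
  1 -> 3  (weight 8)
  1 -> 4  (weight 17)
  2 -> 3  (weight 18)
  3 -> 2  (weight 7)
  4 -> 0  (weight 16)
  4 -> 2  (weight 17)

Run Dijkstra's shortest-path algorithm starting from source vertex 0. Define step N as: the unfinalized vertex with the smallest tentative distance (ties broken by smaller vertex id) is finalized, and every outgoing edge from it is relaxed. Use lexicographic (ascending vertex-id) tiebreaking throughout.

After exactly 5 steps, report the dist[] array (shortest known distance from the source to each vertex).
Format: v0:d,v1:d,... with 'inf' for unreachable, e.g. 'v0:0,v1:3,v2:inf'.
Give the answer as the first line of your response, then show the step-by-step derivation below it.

v0:0,v1:15,v2:30,v3:23,v4:32

step 1: dist = v0:0,v1:15,v2:inf,v3:inf,v4:inf
step 2: dist = v0:0,v1:15,v2:inf,v3:23,v4:32
step 3: dist = v0:0,v1:15,v2:30,v3:23,v4:32
step 4: dist = v0:0,v1:15,v2:30,v3:23,v4:32
step 5: dist = v0:0,v1:15,v2:30,v3:23,v4:32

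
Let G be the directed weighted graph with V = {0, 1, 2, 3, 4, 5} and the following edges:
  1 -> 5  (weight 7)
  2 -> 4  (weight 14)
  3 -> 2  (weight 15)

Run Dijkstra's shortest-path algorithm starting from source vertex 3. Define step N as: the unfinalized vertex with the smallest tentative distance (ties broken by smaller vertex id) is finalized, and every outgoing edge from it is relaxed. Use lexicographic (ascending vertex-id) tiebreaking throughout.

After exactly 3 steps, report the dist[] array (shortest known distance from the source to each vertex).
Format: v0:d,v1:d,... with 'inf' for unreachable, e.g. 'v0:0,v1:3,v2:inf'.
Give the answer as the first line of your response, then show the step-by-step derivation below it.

v0:inf,v1:inf,v2:15,v3:0,v4:29,v5:inf

step 1: dist = v0:inf,v1:inf,v2:15,v3:0,v4:inf,v5:inf
step 2: dist = v0:inf,v1:inf,v2:15,v3:0,v4:29,v5:inf
step 3: dist = v0:inf,v1:inf,v2:15,v3:0,v4:29,v5:inf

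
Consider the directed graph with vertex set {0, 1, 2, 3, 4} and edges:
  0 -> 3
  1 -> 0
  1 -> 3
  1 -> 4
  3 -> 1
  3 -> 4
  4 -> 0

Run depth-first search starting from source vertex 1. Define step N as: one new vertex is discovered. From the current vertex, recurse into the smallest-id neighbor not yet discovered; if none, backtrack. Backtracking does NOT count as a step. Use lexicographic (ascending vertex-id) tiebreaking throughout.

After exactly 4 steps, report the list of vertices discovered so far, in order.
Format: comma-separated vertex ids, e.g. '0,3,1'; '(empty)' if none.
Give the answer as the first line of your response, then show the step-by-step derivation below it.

1,0,3,4

step 1: discover 1; path=1; order=1
step 2: discover 0; path=1>0; order=1,0
step 3: discover 3; path=1>0>3; order=1,0,3
step 4: discover 4; path=1>0>3>4; order=1,0,3,4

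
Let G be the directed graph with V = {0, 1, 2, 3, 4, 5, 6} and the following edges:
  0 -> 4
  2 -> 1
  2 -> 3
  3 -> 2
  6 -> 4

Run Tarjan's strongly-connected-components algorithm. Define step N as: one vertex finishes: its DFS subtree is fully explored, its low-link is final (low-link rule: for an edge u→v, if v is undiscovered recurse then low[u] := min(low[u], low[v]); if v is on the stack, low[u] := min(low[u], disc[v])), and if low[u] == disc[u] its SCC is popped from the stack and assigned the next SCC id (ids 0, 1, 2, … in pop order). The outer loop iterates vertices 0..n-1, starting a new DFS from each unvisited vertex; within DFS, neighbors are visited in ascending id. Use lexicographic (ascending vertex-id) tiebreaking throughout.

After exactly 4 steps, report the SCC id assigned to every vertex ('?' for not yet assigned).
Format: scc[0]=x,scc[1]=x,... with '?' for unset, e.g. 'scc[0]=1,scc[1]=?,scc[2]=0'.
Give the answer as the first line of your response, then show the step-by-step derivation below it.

scc[0]=1,scc[1]=2,scc[2]=?,scc[3]=?,scc[4]=0,scc[5]=?,scc[6]=?

step 1: low=(low[0]=0,low[1]=?,low[2]=?,low[3]=?,low[4]=1,low[5]=?,low[6]=?); scc=(scc[0]=?,scc[1]=?,scc[2]=?,scc[3]=?,scc[4]=0,scc[5]=?,scc[6]=?)
step 2: low=(low[0]=0,low[1]=?,low[2]=?,low[3]=?,low[4]=1,low[5]=?,low[6]=?); scc=(scc[0]=1,scc[1]=?,scc[2]=?,scc[3]=?,scc[4]=0,scc[5]=?,scc[6]=?)
step 3: low=(low[0]=0,low[1]=2,low[2]=?,low[3]=?,low[4]=1,low[5]=?,low[6]=?); scc=(scc[0]=1,scc[1]=2,scc[2]=?,scc[3]=?,scc[4]=0,scc[5]=?,scc[6]=?)
step 4: low=(low[0]=0,low[1]=2,low[2]=3,low[3]=3,low[4]=1,low[5]=?,low[6]=?); scc=(scc[0]=1,scc[1]=2,scc[2]=?,scc[3]=?,scc[4]=0,scc[5]=?,scc[6]=?)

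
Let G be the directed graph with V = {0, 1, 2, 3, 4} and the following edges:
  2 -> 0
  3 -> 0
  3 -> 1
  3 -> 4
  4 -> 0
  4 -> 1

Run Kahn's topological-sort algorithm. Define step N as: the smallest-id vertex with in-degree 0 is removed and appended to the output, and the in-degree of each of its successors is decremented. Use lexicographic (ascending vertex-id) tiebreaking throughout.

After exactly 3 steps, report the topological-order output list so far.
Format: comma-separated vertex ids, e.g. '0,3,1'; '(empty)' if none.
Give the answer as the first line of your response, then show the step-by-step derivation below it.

2,3,4

step 1: output 2; order=[2]; indeg=(2,2,0,0,1)
step 2: output 3; order=[2,3]; indeg=(1,1,0,0,0)
step 3: output 4; order=[2,3,4]; indeg=(0,0,0,0,0)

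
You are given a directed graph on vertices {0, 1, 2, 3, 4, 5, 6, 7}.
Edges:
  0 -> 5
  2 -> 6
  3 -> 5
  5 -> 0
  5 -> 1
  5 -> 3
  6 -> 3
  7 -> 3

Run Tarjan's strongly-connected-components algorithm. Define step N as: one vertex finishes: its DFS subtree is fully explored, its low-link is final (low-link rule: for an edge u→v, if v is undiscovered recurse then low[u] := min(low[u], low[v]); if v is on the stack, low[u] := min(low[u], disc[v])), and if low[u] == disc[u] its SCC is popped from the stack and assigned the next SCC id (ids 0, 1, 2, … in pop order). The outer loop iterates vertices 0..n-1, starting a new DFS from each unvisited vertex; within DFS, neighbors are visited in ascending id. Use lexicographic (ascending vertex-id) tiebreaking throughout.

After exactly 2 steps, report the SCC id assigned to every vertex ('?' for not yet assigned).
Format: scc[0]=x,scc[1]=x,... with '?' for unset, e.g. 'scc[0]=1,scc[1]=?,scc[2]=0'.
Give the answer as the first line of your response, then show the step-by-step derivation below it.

scc[0]=?,scc[1]=0,scc[2]=?,scc[3]=?,scc[4]=?,scc[5]=?,scc[6]=?,scc[7]=?

step 1: low=(low[0]=0,low[1]=2,low[2]=?,low[3]=?,low[4]=?,low[5]=0,low[6]=?,low[7]=?); scc=(scc[0]=?,scc[1]=0,scc[2]=?,scc[3]=?,scc[4]=?,scc[5]=?,scc[6]=?,scc[7]=?)
step 2: low=(low[0]=0,low[1]=2,low[2]=?,low[3]=1,low[4]=?,low[5]=0,low[6]=?,low[7]=?); scc=(scc[0]=?,scc[1]=0,scc[2]=?,scc[3]=?,scc[4]=?,scc[5]=?,scc[6]=?,scc[7]=?)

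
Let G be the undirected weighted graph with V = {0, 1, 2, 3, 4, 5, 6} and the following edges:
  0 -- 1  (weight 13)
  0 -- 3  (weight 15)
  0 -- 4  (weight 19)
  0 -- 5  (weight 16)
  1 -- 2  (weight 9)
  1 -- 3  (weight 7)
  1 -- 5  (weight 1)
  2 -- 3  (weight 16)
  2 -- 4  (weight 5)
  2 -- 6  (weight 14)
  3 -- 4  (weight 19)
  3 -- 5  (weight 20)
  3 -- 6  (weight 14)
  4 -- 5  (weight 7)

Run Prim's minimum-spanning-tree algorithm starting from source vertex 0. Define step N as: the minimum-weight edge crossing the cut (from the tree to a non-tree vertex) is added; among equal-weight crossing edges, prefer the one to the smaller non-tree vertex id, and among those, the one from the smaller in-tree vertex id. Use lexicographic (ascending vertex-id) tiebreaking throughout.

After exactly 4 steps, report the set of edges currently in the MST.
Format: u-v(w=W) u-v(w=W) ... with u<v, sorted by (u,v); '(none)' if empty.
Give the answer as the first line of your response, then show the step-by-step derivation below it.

0-1(w=13) 1-3(w=7) 1-5(w=1) 4-5(w=7)

step 1: add edge 0-1 (w=13); MST = {0-1(w=13)}
step 2: add edge 1-5 (w=1); MST = {0-1(w=13) 1-5(w=1)}
step 3: add edge 1-3 (w=7); MST = {0-1(w=13) 1-3(w=7) 1-5(w=1)}
step 4: add edge 4-5 (w=7); MST = {0-1(w=13) 1-3(w=7) 1-5(w=1) 4-5(w=7)}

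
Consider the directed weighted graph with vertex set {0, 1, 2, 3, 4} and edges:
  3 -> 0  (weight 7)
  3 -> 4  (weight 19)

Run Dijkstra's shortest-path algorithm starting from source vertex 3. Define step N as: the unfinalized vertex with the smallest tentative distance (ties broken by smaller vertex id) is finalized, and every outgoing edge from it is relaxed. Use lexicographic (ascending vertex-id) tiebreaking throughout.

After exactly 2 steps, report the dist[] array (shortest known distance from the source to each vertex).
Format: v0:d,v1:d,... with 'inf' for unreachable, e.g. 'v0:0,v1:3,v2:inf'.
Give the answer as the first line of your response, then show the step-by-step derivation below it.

v0:7,v1:inf,v2:inf,v3:0,v4:19

step 1: dist = v0:7,v1:inf,v2:inf,v3:0,v4:19
step 2: dist = v0:7,v1:inf,v2:inf,v3:0,v4:19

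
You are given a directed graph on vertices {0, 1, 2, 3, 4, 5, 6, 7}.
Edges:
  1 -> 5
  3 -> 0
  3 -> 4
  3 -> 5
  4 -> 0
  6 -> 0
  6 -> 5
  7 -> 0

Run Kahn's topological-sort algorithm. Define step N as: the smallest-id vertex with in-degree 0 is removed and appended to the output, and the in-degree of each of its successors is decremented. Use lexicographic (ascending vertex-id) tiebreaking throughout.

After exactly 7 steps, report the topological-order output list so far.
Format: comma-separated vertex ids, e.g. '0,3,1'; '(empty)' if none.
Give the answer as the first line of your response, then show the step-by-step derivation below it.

1,2,3,4,6,5,7

step 1: output 1; order=[1]; indeg=(4,0,0,0,1,2,0,0)
step 2: output 2; order=[1,2]; indeg=(4,0,0,0,1,2,0,0)
step 3: output 3; order=[1,2,3]; indeg=(3,0,0,0,0,1,0,0)
step 4: output 4; order=[1,2,3,4]; indeg=(2,0,0,0,0,1,0,0)
step 5: output 6; order=[1,2,3,4,6]; indeg=(1,0,0,0,0,0,0,0)
step 6: output 5; order=[1,2,3,4,6,5]; indeg=(1,0,0,0,0,0,0,0)
step 7: output 7; order=[1,2,3,4,6,5,7]; indeg=(0,0,0,0,0,0,0,0)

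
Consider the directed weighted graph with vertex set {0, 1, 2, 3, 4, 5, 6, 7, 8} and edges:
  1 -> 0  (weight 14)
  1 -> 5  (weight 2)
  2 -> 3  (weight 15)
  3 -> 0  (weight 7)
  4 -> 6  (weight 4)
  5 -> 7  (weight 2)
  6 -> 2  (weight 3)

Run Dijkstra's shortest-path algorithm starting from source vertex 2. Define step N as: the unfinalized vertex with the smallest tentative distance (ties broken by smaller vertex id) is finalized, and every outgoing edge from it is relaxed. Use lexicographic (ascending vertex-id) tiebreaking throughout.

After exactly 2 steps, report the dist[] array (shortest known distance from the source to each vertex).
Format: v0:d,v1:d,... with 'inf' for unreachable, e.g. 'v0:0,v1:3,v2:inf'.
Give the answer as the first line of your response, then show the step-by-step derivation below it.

v0:22,v1:inf,v2:0,v3:15,v4:inf,v5:inf,v6:inf,v7:inf,v8:inf

step 1: dist = v0:inf,v1:inf,v2:0,v3:15,v4:inf,v5:inf,v6:inf,v7:inf,v8:inf
step 2: dist = v0:22,v1:inf,v2:0,v3:15,v4:inf,v5:inf,v6:inf,v7:inf,v8:inf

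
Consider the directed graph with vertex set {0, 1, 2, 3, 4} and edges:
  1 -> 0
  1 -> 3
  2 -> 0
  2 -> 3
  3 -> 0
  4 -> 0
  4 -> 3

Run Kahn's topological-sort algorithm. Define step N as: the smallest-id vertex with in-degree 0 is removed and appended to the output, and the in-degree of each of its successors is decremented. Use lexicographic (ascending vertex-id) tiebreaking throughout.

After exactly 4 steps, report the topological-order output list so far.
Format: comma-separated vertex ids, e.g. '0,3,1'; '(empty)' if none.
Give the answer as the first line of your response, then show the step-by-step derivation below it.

1,2,4,3

step 1: output 1; order=[1]; indeg=(3,0,0,2,0)
step 2: output 2; order=[1,2]; indeg=(2,0,0,1,0)
step 3: output 4; order=[1,2,4]; indeg=(1,0,0,0,0)
step 4: output 3; order=[1,2,4,3]; indeg=(0,0,0,0,0)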